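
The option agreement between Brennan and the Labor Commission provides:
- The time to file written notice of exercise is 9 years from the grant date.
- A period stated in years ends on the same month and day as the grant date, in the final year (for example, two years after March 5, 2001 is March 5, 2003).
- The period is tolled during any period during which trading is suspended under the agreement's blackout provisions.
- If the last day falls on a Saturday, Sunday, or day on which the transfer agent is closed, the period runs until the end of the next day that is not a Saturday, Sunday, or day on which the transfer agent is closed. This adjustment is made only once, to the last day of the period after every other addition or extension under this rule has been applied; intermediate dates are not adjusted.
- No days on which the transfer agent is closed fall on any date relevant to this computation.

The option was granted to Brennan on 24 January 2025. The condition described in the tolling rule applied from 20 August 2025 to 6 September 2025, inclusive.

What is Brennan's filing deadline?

9 years after 24 January 2025 is January 24, 2034.
From August 20, 2025 through September 6, 2025 inclusive is 18 days; tolling adds 18 days: January 24, 2034 + 18 days = February 11, 2034.
February 11, 2034 is Saturday; February 12, 2034 is Sunday. The next qualifying day is February 13, 2034.

February 13, 2034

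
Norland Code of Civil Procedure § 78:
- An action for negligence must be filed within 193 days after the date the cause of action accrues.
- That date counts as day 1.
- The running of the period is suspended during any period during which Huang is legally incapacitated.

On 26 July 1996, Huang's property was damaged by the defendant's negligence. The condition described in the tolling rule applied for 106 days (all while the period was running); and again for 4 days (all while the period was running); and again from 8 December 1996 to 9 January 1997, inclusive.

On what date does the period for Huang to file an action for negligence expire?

June 26, 1997

Counting 26 July 1996 as day 1, day 193 is February 3, 1997.
Tolling adds 106 days: February 3, 1997 + 106 days = May 20, 1997.
Tolling adds 4 days: May 20, 1997 + 4 days = May 24, 1997.
From December 8, 1996 through January 9, 1997 inclusive is 33 days; tolling adds 33 days: May 24, 1997 + 33 days = June 26, 1997.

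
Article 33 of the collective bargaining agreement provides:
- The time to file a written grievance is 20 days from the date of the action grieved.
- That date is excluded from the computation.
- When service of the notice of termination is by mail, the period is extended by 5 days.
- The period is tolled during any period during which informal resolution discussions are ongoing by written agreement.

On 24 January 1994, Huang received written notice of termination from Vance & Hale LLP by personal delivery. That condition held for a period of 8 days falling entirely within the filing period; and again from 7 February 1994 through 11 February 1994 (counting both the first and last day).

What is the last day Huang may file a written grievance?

20 days after 24 January 1994 is February 13, 1994.
Service was not by mail, so no mail extension applies.
Tolling adds 8 days: February 13, 1994 + 8 days = February 21, 1994.
From February 7, 1994 through February 11, 1994 inclusive is 5 days; tolling adds 5 days: February 21, 1994 + 5 days = February 26, 1994.

February 26, 1994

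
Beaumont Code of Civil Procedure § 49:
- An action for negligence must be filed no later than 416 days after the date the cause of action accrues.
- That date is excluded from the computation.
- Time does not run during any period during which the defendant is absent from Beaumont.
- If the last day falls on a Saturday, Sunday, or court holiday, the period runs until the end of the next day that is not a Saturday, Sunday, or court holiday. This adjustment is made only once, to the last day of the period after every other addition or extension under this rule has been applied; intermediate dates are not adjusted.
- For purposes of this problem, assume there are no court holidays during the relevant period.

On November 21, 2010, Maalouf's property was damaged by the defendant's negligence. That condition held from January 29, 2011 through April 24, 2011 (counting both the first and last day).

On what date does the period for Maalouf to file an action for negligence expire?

416 days after November 21, 2010 is January 11, 2012.
From January 29, 2011 through April 24, 2011 inclusive is 86 days; tolling adds 86 days: January 11, 2012 + 86 days = April 6, 2012.
April 6, 2012 is a Friday and not a court holiday, so no extension applies.

April 6, 2012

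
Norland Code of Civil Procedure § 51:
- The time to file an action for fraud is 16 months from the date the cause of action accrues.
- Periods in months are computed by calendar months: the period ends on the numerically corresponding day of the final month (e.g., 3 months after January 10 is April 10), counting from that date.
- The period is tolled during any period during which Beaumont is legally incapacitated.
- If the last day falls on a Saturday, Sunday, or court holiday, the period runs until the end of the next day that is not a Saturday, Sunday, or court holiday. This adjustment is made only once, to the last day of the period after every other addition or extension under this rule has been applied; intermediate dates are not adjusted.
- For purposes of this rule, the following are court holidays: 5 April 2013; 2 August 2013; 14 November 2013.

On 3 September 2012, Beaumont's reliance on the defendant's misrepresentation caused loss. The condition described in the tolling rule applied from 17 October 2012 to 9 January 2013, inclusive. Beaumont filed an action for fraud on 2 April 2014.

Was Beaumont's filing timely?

16 months after 3 September 2012 is January 3, 2014.
From October 17, 2012 through January 9, 2013 inclusive is 85 days; tolling adds 85 days: January 3, 2014 + 85 days = March 29, 2014.
March 29, 2014 is Saturday; March 30, 2014 is Sunday. The next qualifying day is March 31, 2014.
The deadline is March 31, 2014; the filing on April 2, 2014 is after that date.

No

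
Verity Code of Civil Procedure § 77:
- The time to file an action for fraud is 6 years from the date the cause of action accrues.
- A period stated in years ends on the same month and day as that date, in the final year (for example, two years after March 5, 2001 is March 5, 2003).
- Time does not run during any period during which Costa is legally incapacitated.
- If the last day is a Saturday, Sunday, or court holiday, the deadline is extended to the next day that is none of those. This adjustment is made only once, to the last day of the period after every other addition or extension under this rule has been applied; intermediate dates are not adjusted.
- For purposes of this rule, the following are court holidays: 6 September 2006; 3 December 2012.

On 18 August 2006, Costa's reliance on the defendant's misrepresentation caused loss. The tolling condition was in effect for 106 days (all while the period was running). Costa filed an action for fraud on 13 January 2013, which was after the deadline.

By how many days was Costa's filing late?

6 years after 18 August 2006 is August 18, 2012.
Tolling adds 106 days: August 18, 2012 + 106 days = December 2, 2012.
December 2, 2012 is Sunday; December 3, 2012 is a listed holiday. The next qualifying day is December 4, 2012.
The deadline is December 4, 2012; from December 4, 2012 to January 13, 2013 is 40 days.

40 days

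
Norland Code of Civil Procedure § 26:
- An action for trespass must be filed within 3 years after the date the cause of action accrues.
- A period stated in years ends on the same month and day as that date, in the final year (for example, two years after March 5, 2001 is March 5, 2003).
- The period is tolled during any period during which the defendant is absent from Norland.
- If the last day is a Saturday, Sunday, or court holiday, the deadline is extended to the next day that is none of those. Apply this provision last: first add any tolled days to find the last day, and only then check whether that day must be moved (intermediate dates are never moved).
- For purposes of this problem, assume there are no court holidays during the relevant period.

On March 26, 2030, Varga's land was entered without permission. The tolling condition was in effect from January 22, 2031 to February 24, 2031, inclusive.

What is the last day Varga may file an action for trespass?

April 29, 2033

3 years after March 26, 2030 is March 26, 2033.
From January 22, 2031 through February 24, 2031 inclusive is 34 days; tolling adds 34 days: March 26, 2033 + 34 days = April 29, 2033.
April 29, 2033 is a Friday and not a court holiday, so no extension applies.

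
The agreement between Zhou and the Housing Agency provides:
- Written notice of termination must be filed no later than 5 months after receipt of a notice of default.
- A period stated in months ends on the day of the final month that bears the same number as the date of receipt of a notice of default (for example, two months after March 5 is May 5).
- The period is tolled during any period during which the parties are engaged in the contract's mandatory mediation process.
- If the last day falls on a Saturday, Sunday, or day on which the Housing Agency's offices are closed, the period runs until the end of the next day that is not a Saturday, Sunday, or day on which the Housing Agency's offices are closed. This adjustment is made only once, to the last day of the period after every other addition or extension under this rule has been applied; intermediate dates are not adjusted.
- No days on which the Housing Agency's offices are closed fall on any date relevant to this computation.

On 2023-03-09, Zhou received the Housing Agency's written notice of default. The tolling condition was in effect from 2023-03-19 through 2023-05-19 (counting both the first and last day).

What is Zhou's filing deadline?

October 10, 2023

5 months after 2023-03-09 is August 9, 2023.
From March 19, 2023 through May 19, 2023 inclusive is 62 days; tolling adds 62 days: August 9, 2023 + 62 days = October 10, 2023.
October 10, 2023 is a Tuesday and not a day on which the Housing Agency's offices are closed, so no extension applies.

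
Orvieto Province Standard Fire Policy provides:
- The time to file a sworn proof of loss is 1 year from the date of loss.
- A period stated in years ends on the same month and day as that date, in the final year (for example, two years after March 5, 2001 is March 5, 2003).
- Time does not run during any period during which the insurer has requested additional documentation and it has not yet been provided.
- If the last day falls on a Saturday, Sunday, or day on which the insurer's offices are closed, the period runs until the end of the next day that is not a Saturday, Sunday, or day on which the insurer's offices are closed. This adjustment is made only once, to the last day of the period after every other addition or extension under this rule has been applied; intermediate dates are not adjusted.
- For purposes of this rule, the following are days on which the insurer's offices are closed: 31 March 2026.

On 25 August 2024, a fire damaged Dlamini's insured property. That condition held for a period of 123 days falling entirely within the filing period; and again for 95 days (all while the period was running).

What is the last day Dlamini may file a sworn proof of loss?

April 1, 2026

1 year after 25 August 2024 is August 25, 2025.
Tolling adds 123 days: August 25, 2025 + 123 days = December 26, 2025.
Tolling adds 95 days: December 26, 2025 + 95 days = March 31, 2026.
March 31, 2026 is a listed holiday. The next qualifying day is April 1, 2026.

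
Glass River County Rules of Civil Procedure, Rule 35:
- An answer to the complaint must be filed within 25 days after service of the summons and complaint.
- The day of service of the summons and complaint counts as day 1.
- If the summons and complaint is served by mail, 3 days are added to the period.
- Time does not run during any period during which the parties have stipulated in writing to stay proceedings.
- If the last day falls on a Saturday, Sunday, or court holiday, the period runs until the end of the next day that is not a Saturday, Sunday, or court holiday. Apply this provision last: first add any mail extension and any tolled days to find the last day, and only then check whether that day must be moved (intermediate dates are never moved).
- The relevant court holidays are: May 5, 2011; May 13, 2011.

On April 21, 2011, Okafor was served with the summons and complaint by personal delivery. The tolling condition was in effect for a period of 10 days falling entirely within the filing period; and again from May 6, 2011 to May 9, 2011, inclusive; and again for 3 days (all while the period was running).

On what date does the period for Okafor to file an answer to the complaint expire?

Counting April 21, 2011 as day 1, day 25 is May 15, 2011.
Service was not by mail, so no mail extension applies.
Tolling adds 10 days: May 15, 2011 + 10 days = May 25, 2011.
From May 6, 2011 through May 9, 2011 inclusive is 4 days; tolling adds 4 days: May 25, 2011 + 4 days = May 29, 2011.
Tolling adds 3 days: May 29, 2011 + 3 days = June 1, 2011.
June 1, 2011 is a Wednesday and not a court holiday, so no extension applies.

June 1, 2011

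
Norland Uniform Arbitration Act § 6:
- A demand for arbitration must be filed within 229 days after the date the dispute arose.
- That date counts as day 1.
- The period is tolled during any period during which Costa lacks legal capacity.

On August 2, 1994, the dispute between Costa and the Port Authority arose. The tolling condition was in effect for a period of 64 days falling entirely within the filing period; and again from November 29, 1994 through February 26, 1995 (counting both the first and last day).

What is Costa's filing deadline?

August 19, 1995

Counting August 2, 1994 as day 1, day 229 is March 18, 1995.
Tolling adds 64 days: March 18, 1995 + 64 days = May 21, 1995.
From November 29, 1994 through February 26, 1995 inclusive is 90 days; tolling adds 90 days: May 21, 1995 + 90 days = August 19, 1995.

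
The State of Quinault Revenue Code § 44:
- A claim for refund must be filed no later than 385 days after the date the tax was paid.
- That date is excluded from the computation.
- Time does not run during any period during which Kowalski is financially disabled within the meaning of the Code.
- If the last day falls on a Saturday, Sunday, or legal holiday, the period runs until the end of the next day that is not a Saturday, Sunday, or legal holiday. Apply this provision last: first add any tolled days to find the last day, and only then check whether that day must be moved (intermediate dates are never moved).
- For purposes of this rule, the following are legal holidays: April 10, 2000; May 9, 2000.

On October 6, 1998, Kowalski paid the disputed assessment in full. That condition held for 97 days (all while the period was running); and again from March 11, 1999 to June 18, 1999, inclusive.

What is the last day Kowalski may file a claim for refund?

385 days after October 6, 1998 is October 26, 1999.
Tolling adds 97 days: October 26, 1999 + 97 days = January 31, 2000.
From March 11, 1999 through June 18, 1999 inclusive is 100 days; tolling adds 100 days: January 31, 2000 + 100 days = May 10, 2000.
May 10, 2000 is a Wednesday and not a legal holiday, so no extension applies.

May 10, 2000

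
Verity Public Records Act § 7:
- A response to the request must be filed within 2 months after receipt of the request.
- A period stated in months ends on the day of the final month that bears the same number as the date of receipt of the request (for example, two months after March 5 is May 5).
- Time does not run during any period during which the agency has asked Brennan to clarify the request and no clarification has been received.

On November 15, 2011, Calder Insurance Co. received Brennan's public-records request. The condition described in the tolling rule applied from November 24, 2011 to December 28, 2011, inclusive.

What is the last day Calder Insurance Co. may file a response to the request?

February 19, 2012

2 months after November 15, 2011 is January 15, 2012.
From November 24, 2011 through December 28, 2011 inclusive is 35 days; tolling adds 35 days: January 15, 2012 + 35 days = February 19, 2012.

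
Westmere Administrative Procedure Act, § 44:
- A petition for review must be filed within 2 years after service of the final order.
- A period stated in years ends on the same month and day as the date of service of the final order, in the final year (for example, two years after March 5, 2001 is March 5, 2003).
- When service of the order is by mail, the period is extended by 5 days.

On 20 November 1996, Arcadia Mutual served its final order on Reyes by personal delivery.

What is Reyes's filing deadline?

2 years after 20 November 1996 is November 20, 1998.
Service was not by mail, so no mail extension applies.

November 20, 1998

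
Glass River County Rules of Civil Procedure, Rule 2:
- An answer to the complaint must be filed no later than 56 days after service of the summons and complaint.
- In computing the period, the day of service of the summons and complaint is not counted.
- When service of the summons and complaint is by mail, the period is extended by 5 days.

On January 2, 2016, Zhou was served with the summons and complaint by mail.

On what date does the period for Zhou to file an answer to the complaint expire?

March 3, 2016

56 days after January 2, 2016 is February 27, 2016.
Service was by mail, adding 5 days: February 27, 2016 + 5 days = March 3, 2016.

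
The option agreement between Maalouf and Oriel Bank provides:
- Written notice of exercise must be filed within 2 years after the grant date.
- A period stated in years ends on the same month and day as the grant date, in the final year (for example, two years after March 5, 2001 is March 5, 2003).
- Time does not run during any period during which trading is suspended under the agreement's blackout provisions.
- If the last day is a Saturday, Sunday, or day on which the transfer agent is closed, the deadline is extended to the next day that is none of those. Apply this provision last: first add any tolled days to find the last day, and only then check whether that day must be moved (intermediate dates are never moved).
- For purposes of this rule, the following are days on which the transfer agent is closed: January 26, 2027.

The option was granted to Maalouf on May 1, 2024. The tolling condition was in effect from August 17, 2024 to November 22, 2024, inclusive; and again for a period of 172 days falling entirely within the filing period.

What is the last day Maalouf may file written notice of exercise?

January 27, 2027

2 years after May 1, 2024 is May 1, 2026.
From August 17, 2024 through November 22, 2024 inclusive is 98 days; tolling adds 98 days: May 1, 2026 + 98 days = August 7, 2026.
Tolling adds 172 days: August 7, 2026 + 172 days = January 26, 2027.
January 26, 2027 is a listed holiday. The next qualifying day is January 27, 2027.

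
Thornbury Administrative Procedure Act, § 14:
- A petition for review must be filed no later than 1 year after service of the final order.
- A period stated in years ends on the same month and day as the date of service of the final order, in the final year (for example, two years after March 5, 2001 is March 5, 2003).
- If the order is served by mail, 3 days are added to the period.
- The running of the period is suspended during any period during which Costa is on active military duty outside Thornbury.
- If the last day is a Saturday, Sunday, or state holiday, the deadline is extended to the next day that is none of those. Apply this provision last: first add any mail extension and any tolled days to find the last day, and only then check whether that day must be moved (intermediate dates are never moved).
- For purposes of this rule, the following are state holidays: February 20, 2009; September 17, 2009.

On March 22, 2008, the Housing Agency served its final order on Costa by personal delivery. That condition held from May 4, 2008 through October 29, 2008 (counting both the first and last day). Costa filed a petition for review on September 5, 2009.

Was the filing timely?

1 year after March 22, 2008 is March 22, 2009.
Service was not by mail, so no mail extension applies.
From May 4, 2008 through October 29, 2008 inclusive is 179 days; tolling adds 179 days: March 22, 2009 + 179 days = September 17, 2009.
September 17, 2009 is a listed holiday. The next qualifying day is September 18, 2009.
The deadline is September 18, 2009; the filing on September 5, 2009 is on or before that date.

Yes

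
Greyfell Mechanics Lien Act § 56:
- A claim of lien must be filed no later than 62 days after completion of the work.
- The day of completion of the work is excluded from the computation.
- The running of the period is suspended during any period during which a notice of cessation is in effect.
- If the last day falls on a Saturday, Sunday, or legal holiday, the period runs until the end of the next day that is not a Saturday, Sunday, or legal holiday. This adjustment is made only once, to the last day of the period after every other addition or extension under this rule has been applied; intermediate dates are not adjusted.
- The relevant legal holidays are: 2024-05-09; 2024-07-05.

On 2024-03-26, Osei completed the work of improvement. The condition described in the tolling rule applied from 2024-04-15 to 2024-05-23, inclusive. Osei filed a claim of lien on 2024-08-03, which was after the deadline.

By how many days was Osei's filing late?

26 days

62 days after 2024-03-26 is May 27, 2024.
From April 15, 2024 through May 23, 2024 inclusive is 39 days; tolling adds 39 days: May 27, 2024 + 39 days = July 5, 2024.
July 5, 2024 is a listed holiday; July 6, 2024 is Saturday; July 7, 2024 is Sunday. The next qualifying day is July 8, 2024.
The deadline is July 8, 2024; from July 8, 2024 to August 3, 2024 is 26 days.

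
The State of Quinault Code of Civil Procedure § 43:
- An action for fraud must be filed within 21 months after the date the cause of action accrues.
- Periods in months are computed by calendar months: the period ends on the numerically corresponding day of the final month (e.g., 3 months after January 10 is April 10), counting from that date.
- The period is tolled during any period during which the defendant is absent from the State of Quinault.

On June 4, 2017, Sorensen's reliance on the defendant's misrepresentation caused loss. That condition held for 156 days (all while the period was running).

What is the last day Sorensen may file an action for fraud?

August 7, 2019

21 months after June 4, 2017 is March 4, 2019.
Tolling adds 156 days: March 4, 2019 + 156 days = August 7, 2019.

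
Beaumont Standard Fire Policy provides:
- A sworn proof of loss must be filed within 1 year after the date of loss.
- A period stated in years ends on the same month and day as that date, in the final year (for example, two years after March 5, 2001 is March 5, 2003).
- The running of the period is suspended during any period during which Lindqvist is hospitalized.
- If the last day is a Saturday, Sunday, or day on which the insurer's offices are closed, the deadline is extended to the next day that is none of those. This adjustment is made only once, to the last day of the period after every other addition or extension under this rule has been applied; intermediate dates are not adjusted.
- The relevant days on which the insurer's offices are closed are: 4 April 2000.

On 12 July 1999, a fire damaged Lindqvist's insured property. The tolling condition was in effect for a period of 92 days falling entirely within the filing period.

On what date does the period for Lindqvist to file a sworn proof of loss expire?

1 year after 12 July 1999 is July 12, 2000.
Tolling adds 92 days: July 12, 2000 + 92 days = October 12, 2000.
October 12, 2000 is a Thursday and not a day on which the insurer's offices are closed, so no extension applies.

October 12, 2000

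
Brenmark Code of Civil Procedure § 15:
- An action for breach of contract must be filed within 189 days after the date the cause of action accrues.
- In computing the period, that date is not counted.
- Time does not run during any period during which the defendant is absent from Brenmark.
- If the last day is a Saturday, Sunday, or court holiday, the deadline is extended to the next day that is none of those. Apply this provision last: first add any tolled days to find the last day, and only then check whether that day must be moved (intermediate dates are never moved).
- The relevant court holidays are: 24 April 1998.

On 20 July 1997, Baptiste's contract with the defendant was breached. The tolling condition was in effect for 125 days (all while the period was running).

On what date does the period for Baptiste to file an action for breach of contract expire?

June 1, 1998

189 days after 20 July 1997 is January 25, 1998.
Tolling adds 125 days: January 25, 1998 + 125 days = May 30, 1998.
May 30, 1998 is Saturday; May 31, 1998 is Sunday. The next qualifying day is June 1, 1998.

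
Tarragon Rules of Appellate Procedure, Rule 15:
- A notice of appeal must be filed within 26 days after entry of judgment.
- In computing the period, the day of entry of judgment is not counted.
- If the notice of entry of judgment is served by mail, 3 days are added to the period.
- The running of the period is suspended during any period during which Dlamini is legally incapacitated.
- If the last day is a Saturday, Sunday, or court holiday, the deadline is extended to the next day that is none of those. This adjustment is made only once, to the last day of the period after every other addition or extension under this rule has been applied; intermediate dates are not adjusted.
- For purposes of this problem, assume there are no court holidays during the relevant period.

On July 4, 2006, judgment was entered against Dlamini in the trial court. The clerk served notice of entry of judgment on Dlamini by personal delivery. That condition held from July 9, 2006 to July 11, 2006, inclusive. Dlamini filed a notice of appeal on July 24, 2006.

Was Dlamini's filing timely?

Yes

26 days after July 4, 2006 is July 30, 2006.
Service was not by mail, so no mail extension applies.
From July 9, 2006 through July 11, 2006 inclusive is 3 days; tolling adds 3 days: July 30, 2006 + 3 days = August 2, 2006.
August 2, 2006 is a Wednesday and not a court holiday, so no extension applies.
The deadline is August 2, 2006; the filing on July 24, 2006 is on or before that date.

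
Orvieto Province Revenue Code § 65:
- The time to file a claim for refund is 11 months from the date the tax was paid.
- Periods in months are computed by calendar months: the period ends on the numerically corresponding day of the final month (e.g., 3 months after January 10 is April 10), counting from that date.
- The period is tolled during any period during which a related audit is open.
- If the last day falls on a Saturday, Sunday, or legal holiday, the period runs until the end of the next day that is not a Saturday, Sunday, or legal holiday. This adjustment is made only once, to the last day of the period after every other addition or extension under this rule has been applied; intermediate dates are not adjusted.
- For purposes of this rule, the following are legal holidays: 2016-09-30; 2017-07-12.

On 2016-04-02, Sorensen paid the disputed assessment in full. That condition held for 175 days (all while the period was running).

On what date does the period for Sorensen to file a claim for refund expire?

11 months after 2016-04-02 is March 2, 2017.
Tolling adds 175 days: March 2, 2017 + 175 days = August 24, 2017.
August 24, 2017 is a Thursday and not a legal holiday, so no extension applies.

August 24, 2017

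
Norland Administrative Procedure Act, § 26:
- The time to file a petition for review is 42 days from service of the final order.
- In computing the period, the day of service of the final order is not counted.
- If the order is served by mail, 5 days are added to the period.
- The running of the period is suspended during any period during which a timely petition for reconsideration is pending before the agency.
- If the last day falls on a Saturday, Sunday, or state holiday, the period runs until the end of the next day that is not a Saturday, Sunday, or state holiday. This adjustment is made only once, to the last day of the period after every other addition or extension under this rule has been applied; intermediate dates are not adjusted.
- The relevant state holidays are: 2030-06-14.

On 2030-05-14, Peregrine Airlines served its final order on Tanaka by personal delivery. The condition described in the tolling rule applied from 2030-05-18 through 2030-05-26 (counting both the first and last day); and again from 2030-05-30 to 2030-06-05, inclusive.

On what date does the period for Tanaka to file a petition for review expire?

42 days after 2030-05-14 is June 25, 2030.
Service was not by mail, so no mail extension applies.
From May 18, 2030 through May 26, 2030 inclusive is 9 days; tolling adds 9 days: June 25, 2030 + 9 days = July 4, 2030.
From May 30, 2030 through June 5, 2030 inclusive is 7 days; tolling adds 7 days: July 4, 2030 + 7 days = July 11, 2030.
July 11, 2030 is a Thursday and not a state holiday, so no extension applies.

July 11, 2030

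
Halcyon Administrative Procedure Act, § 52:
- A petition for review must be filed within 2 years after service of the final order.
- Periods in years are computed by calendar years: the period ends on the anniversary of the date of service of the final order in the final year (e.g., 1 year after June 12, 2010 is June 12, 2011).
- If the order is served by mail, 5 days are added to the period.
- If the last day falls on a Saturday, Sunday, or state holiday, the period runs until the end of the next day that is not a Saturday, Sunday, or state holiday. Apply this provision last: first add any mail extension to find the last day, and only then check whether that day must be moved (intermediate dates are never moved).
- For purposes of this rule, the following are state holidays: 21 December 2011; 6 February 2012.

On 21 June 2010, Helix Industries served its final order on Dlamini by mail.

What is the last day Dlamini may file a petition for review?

2 years after 21 June 2010 is June 21, 2012.
Service was by mail, adding 5 days: June 21, 2012 + 5 days = June 26, 2012.
June 26, 2012 is a Tuesday and not a state holiday, so no extension applies.

June 26, 2012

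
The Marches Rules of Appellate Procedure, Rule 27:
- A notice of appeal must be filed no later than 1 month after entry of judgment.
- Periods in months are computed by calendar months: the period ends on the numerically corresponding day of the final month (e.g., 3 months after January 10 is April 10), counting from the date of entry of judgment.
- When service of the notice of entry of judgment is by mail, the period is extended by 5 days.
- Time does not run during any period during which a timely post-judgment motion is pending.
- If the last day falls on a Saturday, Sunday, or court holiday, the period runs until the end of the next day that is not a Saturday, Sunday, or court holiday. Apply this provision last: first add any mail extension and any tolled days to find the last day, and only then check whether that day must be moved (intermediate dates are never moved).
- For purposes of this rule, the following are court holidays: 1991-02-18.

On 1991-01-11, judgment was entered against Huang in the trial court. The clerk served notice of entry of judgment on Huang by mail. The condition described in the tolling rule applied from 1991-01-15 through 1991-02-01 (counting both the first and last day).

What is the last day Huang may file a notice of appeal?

1 month after 1991-01-11 is February 11, 1991.
Service was by mail, adding 5 days: February 11, 1991 + 5 days = February 16, 1991.
From January 15, 1991 through February 1, 1991 inclusive is 18 days; tolling adds 18 days: February 16, 1991 + 18 days = March 6, 1991.
March 6, 1991 is a Wednesday and not a court holiday, so no extension applies.

March 6, 1991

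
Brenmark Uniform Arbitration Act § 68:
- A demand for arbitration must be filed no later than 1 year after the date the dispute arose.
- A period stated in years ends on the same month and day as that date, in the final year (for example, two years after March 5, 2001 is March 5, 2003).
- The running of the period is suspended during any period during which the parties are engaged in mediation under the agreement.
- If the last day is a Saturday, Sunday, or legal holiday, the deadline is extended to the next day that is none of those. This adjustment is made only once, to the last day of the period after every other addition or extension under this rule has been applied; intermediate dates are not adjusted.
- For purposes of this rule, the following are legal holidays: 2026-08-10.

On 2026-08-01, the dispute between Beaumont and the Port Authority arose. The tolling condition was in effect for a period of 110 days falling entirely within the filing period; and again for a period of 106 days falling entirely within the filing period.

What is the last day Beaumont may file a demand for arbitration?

March 6, 2028

1 year after 2026-08-01 is August 1, 2027.
Tolling adds 110 days: August 1, 2027 + 110 days = November 19, 2027.
Tolling adds 106 days: November 19, 2027 + 106 days = March 4, 2028.
March 4, 2028 is Saturday; March 5, 2028 is Sunday. The next qualifying day is March 6, 2028.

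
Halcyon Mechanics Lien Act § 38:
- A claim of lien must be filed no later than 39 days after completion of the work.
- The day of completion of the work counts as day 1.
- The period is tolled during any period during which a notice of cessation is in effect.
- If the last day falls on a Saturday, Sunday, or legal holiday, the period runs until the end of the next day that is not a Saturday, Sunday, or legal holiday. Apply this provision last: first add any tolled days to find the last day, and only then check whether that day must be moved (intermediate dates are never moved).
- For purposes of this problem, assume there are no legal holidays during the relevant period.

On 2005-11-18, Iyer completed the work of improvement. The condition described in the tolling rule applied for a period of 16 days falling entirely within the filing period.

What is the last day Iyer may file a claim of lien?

Counting 2005-11-18 as day 1, day 39 is December 26, 2005.
Tolling adds 16 days: December 26, 2005 + 16 days = January 11, 2006.
January 11, 2006 is a Wednesday and not a legal holiday, so no extension applies.

January 11, 2006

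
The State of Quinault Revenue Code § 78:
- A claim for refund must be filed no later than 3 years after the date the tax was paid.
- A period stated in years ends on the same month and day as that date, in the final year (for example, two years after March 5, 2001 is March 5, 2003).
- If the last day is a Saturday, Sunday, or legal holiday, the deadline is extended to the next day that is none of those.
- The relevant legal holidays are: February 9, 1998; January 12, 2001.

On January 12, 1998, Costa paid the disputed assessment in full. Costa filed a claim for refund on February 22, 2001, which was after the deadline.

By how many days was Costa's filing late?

38 days

3 years after January 12, 1998 is January 12, 2001.
January 12, 2001 is a listed holiday; January 13, 2001 is Saturday; January 14, 2001 is Sunday. The next qualifying day is January 15, 2001.
The deadline is January 15, 2001; from January 15, 2001 to February 22, 2001 is 38 days.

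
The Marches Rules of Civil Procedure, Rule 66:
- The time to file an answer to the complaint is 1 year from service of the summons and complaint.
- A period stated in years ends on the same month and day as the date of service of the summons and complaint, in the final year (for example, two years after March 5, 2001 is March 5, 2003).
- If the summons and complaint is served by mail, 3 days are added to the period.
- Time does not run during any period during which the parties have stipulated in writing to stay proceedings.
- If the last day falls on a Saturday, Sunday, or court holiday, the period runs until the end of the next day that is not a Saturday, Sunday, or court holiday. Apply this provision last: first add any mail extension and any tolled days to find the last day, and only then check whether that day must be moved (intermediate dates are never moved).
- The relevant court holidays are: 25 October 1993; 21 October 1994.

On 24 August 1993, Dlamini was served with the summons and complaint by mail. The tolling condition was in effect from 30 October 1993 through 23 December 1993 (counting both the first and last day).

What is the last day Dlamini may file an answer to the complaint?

October 24, 1994

1 year after 24 August 1993 is August 24, 1994.
Service was by mail, adding 3 days: August 24, 1994 + 3 days = August 27, 1994.
From October 30, 1993 through December 23, 1993 inclusive is 55 days; tolling adds 55 days: August 27, 1994 + 55 days = October 21, 1994.
October 21, 1994 is a listed holiday; October 22, 1994 is Saturday; October 23, 1994 is Sunday. The next qualifying day is October 24, 1994.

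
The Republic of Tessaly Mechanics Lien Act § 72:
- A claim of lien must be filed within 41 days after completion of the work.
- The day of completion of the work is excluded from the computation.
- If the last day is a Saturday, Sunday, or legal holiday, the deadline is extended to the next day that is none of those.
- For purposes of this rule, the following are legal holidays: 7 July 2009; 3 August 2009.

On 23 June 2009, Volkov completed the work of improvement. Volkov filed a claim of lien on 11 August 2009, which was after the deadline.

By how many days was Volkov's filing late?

7 days

41 days after 23 June 2009 is August 3, 2009.
August 3, 2009 is a listed holiday. The next qualifying day is August 4, 2009.
The deadline is August 4, 2009; from August 4, 2009 to August 11, 2009 is 7 days.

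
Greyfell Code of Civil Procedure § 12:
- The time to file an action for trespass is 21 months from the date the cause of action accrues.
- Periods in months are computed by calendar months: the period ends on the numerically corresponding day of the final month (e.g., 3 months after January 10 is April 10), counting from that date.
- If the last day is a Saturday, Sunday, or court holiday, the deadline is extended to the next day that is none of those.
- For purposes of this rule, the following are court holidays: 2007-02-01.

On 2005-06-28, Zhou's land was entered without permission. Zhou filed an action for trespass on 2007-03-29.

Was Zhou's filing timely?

21 months after 2005-06-28 is March 28, 2007.
March 28, 2007 is a Wednesday and not a court holiday, so no extension applies.
The deadline is March 28, 2007; the filing on March 29, 2007 is after that date.

No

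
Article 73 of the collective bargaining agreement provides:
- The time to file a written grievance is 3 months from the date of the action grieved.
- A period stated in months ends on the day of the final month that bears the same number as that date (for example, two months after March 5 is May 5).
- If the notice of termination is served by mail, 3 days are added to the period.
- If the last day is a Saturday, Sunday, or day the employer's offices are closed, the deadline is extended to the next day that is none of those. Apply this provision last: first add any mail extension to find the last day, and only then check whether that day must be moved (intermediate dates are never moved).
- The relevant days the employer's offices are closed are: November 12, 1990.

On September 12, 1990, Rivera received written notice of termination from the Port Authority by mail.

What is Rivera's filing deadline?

3 months after September 12, 1990 is December 12, 1990.
Service was by mail, adding 3 days: December 12, 1990 + 3 days = December 15, 1990.
December 15, 1990 is Saturday; December 16, 1990 is Sunday. The next qualifying day is December 17, 1990.

December 17, 1990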